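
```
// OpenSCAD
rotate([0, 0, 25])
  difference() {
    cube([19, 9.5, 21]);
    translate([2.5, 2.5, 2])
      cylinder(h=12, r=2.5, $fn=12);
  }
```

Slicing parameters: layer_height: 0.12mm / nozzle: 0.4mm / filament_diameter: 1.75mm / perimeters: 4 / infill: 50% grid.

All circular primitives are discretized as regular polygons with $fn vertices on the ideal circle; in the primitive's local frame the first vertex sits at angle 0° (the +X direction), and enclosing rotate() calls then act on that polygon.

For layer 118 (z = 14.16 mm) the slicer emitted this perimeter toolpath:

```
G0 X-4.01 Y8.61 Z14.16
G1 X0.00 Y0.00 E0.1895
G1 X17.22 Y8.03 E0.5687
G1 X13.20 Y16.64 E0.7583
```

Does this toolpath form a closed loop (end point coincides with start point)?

Start point (G0): (-4.01, 8.61). End point (last G1): the path does not return to the start — open.

no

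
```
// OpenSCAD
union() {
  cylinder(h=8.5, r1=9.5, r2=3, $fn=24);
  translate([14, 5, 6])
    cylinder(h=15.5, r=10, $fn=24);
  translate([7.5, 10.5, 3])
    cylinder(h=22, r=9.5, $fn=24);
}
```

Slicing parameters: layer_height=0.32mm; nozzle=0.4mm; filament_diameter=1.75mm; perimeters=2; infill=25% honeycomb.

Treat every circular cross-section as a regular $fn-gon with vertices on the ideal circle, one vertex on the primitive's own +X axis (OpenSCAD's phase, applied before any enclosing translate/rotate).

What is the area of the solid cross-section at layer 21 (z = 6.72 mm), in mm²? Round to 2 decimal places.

511.80 mm²

At z = 6.72 mm: the cone contributes a regular 24-gon of circumradius 4.361 (interpolated between r1=9.5 and r2=3 at t=0.791) (area = (24/2)·4.361²·sin(360°/24) = 59.07 mm²); the r=10 cylinder at (14, 5) gives a regular 24-gon of circumradius 10 (constant along its height) (area = (24/2)·10.000²·sin(360°/24) = 310.58 mm²); the r=9.5 cylinder at (7.5, 10.5) contributes a regular 24-gon of circumradius 9.5 (area = (24/2)·9.500²·sin(360°/24) = 280.30 mm²); Merging all regions: the regions partially overlap — summed areas 649.96 mm² minus the doubly-counted overlap 138.15 mm² gives 511.80 mm² — area = 511.80 mm². Overall, the cross-section is a single solid region. Net area = 511.80 mm².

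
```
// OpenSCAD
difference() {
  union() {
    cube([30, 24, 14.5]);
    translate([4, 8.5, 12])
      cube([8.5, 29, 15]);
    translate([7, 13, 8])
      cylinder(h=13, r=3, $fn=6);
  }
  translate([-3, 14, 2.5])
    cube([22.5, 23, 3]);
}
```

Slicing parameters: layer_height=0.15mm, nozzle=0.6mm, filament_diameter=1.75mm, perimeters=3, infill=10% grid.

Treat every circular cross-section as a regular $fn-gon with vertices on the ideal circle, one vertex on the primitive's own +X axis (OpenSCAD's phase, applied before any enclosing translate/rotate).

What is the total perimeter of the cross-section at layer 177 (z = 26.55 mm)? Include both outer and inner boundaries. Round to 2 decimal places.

At z = 26.55 mm: the cube is absent (z outside [0, 14.5]); the 8.5×29 cube at (4, 8.5) contributes its full rectangle (perimeter 75.00 mm); the cylinder at (7, 13) does not reach this height (z outside [8, 21]); Taking the union: only the 8.5×29 cube at (4, 8.5) is present, so the union is just that shape — boundary = 75.00 mm; the cube at (-3, 14) does not reach this height (z outside [2.5, 5.5]); After the difference (first − rest): none of the subtracted shapes is present at this height, so that combined region is unchanged — boundary = 75.00 mm. Overall, the cross-section is a single solid region. Total boundary length (outer) = 75.00 mm.

75.00 mm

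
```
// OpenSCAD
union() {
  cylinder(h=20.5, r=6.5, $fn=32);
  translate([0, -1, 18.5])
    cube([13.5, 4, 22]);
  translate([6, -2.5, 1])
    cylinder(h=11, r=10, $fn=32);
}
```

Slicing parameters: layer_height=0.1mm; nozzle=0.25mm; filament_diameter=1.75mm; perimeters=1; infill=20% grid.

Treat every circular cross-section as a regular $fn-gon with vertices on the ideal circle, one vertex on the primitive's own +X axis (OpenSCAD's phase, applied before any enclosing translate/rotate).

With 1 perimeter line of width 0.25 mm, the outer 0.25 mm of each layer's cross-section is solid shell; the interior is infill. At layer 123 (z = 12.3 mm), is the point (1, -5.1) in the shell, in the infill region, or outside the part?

infill

At z = 12.3 mm: the r=6.5 cylinder gives a regular 32-gon of circumradius 6.5 (constant along its height); the cube at (0, -1) does not reach this height (z outside [18.5, 40.5]); the cylinder at (6, -2.5) is not intersected at this z (z outside [1, 12]); Merging all regions: only the r=6.5 cylinder is present, so the union is just that shape — 1 connected region. Overall, the cross-section is a single solid region. The nearest boundary edge runs (-0.00, -6.50)→(1.27, -6.38); distance from the point to it = 1.30 mm. The point is inside the cross-section and 1.30 mm from the nearest boundary — more than the 0.25 mm shell width (1 × 0.25), so it's in the infill interior.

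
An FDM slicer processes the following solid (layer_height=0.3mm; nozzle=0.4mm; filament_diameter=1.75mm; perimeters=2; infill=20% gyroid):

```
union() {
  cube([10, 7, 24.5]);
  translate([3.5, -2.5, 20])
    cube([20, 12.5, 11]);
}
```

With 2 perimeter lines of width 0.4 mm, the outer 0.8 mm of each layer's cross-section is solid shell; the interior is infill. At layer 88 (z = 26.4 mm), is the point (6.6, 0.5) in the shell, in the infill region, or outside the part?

At z = 26.4 mm: the cube does not reach this height (z outside [0, 24.5]); the cube at (3.5, -2.5) is present — its section is the full 20×12.5 rectangle; Taking the union: only the 20×12.5 cube at (3.5, -2.5) is present, so the union is just that shape — 1 connected region. Overall, the cross-section is a single solid region. The nearest boundary edge runs (3.50, -2.50)→(23.50, -2.50); distance from the point to it = 3.00 mm. The point is inside the cross-section and 3.00 mm from the nearest boundary — more than the 0.8 mm shell width (2 × 0.4), so it's in the infill interior.

infill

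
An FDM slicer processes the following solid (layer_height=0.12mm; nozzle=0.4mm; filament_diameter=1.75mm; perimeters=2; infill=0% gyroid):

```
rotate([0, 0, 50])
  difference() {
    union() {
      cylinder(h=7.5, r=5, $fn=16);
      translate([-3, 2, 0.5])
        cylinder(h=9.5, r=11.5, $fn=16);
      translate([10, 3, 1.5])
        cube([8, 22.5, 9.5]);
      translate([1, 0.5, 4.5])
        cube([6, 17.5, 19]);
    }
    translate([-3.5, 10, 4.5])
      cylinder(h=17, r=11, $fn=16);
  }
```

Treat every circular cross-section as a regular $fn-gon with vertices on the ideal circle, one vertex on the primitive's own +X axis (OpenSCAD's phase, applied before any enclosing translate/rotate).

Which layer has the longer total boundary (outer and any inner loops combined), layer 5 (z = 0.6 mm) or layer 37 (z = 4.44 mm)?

layer 37 (z = 4.44 mm)

Layer 5 (z = 0.6): the r=5 cylinder contributes a regular 16-gon of circumradius 5 (perimeter = 2·16·5.000·sin(180°/16) = 31.21 mm); the cylinder at (-3, 2): section is a regular 16-gon, circumradius r=11.5 (perimeter = 2·16·11.500·sin(180°/16) = 71.79 mm); the cube at (10, 3) is absent (z outside [1.5, 11]); the cube at (1, 0.5) does not reach this height (z outside [4.5, 23.5]); Taking the union: the r=5 cylinder lies entirely inside the r=11.5 cylinder at (-3, 2), so the union is just the r=11.5 cylinder at (-3, 2) — boundary = 71.79 mm; the cylinder at (-3.5, 10) is absent (z outside [4.5, 21.5]); Subtracting the remaining from the first: none of the subtracted shapes is present at this height, so that combined region is unchanged — boundary = 71.79 mm; (rotated 50° about Z; rotation is an isometry so areas/perimeters/island counts are preserved). So its perimeter = 71.79 mm. Layer 37 (z = 4.44): the cylinder: section is a regular 16-gon, circumradius r=5 (perimeter = 2·16·5.000·sin(180°/16) = 31.21 mm); the r=11.5 cylinder at (-3, 2) contributes a regular 16-gon of circumradius 11.5 (perimeter = 2·16·11.500·sin(180°/16) = 71.79 mm); the cube at (10, 3) (footprint 8×22.5) is included at this height (perimeter 61.00 mm); the cube at (1, 0.5) is absent (z outside [4.5, 23.5]); Merging all regions: the regions partially overlap (shared area 76.54 mm²), so the edge portions inside another operand are dropped and the merged outline is re-measured after clipping — boundary = 132.79 mm; the cylinder at (-3.5, 10) is absent (z outside [4.5, 21.5]); After the difference (first − rest): none of the subtracted shapes is present at this height, so the result so far is unchanged — boundary = 132.79 mm; (whole slice rotated 50° about Z — lengths, areas and connectivity unchanged). So its perimeter = 132.79 mm. Layer 37 is larger (132.79 vs 71.79 mm).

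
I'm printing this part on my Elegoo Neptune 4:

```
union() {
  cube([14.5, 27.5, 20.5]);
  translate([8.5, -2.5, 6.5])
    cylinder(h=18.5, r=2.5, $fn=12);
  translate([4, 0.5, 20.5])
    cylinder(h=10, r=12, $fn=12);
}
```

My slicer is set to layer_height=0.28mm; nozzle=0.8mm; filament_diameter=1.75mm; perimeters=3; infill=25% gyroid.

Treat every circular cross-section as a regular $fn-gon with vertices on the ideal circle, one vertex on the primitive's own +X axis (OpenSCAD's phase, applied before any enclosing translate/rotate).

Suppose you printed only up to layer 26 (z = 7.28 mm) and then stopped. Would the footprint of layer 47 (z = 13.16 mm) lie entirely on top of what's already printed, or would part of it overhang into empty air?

Compare the two slices. At z = 7.28: the 14.5×27.5 cube contributes its full rectangle (area 398.75 mm²); the r=2.5 cylinder at (8.5, -2.5) contributes a regular 12-gon of circumradius 2.5 (area = (12/2)·2.500²·sin(360°/12) = 18.75 mm²); the cylinder at (4, 0.5) is not intersected at this z (z outside [20.5, 30.5]); Combining (union): the 2 present regions are separate (no shared area or edge), so areas and boundary lengths simply add and each stays a separate island — area = 417.50 mm². At z = 13.16: the 14.5×27.5 cube contributes its full rectangle (area 398.75 mm²); the r=2.5 cylinder at (8.5, -2.5) contributes a regular 12-gon of circumradius 2.5 (area = (12/2)·2.500²·sin(360°/12) = 18.75 mm²); the cylinder at (4, 0.5) is not intersected at this z (z outside [20.5, 30.5]); Combining (union): the 2 present regions are separate (no shared area or edge), so areas and boundary lengths simply add and each stays a separate island — area = 417.50 mm². Checking containment: the cross-section at z = 13.16 is a subset of the cross-section at z = 7.28.

entirely on top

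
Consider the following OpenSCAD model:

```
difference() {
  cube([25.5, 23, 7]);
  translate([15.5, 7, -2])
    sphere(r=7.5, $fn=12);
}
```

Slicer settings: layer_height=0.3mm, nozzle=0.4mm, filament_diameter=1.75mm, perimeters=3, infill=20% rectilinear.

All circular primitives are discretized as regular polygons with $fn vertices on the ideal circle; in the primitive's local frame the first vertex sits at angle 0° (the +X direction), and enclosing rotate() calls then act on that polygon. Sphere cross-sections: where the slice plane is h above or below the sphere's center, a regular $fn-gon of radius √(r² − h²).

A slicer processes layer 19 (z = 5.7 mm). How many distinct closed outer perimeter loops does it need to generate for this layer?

At z = 5.7 mm: the 25.5×23 cube contributes its full rectangle; the sphere at (15.5, 7) is not intersected at this z (|z−center|=7.700 > r=7.5); Subtracting the remaining from the first: none of the subtracted shapes is present at this height, so the 25.5×23 cube is unchanged — 1 connected region. The result has 1 disconnected region.

1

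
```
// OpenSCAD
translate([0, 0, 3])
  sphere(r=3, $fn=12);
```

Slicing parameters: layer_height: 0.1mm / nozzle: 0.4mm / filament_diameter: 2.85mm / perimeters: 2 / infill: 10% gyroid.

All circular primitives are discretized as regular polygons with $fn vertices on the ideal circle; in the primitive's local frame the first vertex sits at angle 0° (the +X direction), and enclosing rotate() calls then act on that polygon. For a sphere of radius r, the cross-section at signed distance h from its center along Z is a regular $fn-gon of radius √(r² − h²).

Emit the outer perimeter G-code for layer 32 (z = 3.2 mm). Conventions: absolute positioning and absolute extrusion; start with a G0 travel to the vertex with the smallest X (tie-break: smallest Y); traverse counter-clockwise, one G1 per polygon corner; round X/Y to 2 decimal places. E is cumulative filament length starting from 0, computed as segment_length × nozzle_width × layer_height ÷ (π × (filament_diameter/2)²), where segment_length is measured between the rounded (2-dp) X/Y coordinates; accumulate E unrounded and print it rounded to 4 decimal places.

G0 X-2.99 Y0.00 Z3.20
G1 X-2.59 Y-1.50 E0.0097
G1 X-1.50 Y-2.59 E0.0194
G1 X0.00 Y-2.99 E0.0291
G1 X1.50 Y-2.59 E0.0389
G1 X2.59 Y-1.50 E0.0485
G1 X2.99 Y0.00 E0.0583
G1 X2.59 Y1.50 E0.0680
G1 X1.50 Y2.59 E0.0777
G1 X0.00 Y2.99 E0.0874
G1 X-1.50 Y2.59 E0.0971
G1 X-2.59 Y1.50 E0.1068
G1 X-2.99 Y0.00 E0.1165

At z = 3.2 mm: the sphere: section is a regular 12-gon, circumradius = √(r²−h²) = √(3²−0.2²) = 2.993. The outline is a single polygon with 12 vertices. Extrusion per mm of travel: 0.4 × 0.1 / (π × 1.425²) = 0.006270. Accumulating E over each segment gives final E = 0.1165.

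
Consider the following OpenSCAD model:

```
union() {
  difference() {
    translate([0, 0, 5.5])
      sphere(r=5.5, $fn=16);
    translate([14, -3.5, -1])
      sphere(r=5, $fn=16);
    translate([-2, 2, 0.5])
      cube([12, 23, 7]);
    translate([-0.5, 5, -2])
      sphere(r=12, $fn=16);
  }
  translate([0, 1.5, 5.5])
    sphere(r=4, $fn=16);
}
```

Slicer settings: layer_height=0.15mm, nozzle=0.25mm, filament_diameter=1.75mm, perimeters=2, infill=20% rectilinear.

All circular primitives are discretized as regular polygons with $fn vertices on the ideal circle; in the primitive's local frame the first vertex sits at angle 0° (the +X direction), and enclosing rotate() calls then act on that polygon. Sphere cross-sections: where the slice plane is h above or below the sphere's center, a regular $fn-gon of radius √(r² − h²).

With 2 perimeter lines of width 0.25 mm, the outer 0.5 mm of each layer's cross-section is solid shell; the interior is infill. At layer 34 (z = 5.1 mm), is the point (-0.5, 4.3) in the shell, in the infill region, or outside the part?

infill

At z = 5.1 mm: the r=5.5 sphere contributes a regular 16-gon of circumradius √(5.5²−0.4²) = 5.485; the sphere at (14, -3.5) does not reach this height (|z−center|=6.100 > r=5); the cube at (-2, 2) (footprint 12×23) is included at this height; the sphere at (-0.5, 5): section is a regular 16-gon, circumradius = √(r²−h²) = √(12²−7.1²) = 9.674; Taking the first minus the rest: starting from the r=5.5 sphere, the 12×23 cube at (-2, 2) partially overlaps it — only the 19.03 mm² overlap (of its 276.00 mm²) is removed, clipping the outline; the r=12 sphere at (-0.5, 5) partially overlaps it — only the 68.02 mm² overlap (of its 286.52 mm²) is removed, clipping the outline — 1 connected region; the r=4 sphere at (0, 1.5) slices to a regular 16-gon of circumradius 3.980 (√(r²−h²) with h=0.4 from center); Combining (union): the 2 present regions are separate (no shared area or edge), so areas and boundary lengths simply add and each stays a separate island — 2 connected regions. Overall, the cross-section has 2 separate islands. The nearest boundary edge runs (-1.52, 5.18)→(0.00, 5.48); distance from the point to it = 1.06 mm. (Shell/infill is judged within the island containing the point — the largest one.) The point is inside the cross-section and 1.06 mm from the nearest boundary — more than the 0.5 mm shell width (2 × 0.25), so it's in the infill interior.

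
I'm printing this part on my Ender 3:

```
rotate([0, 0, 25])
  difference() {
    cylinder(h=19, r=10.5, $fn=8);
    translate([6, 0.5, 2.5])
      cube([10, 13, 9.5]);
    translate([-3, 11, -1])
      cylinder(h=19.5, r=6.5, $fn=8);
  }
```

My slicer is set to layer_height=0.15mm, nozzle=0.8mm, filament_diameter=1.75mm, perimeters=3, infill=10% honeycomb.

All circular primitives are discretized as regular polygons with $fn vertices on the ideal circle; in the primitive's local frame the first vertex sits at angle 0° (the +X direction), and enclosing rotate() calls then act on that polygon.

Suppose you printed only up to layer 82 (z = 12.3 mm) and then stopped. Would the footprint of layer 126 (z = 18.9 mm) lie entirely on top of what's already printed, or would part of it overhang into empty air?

part overhangs

Compare the two slices. At z = 12.3: the r=10.5 cylinder gives a regular 8-gon of circumradius 10.5 (constant along its height) (area = (8/2)·10.500²·sin(360°/8) = 311.83 mm²); the cube at (6, 0.5) does not reach this height (z outside [2.5, 12]); the cylinder at (-3, 11): section is a regular 8-gon, circumradius r=6.5 (area = (8/2)·6.500²·sin(360°/8) = 119.50 mm²); Subtracting the remaining from the first: starting from the r=10.5 cylinder (311.83 mm²), the r=6.5 cylinder at (-3, 11) partially overlaps it — only the 36.02 mm² overlap (of its 119.50 mm²) is removed, clipping the outline — area = 275.81 mm²; (rotated 25° about Z; rotation is an isometry so areas/perimeters/island counts are preserved). At z = 18.9: the cylinder: section is a regular 8-gon, circumradius r=10.5 (area = (8/2)·10.500²·sin(360°/8) = 311.83 mm²); the cube at (6, 0.5) is not intersected at this z (z outside [2.5, 12]); the cylinder at (-3, 11) does not reach this height (z outside [-1, 18.5]); After the difference (first − rest): none of the subtracted shapes is present at this height, so the r=10.5 cylinder is unchanged — area = 311.83 mm²; (whole slice rotated 25° about Z — lengths, areas and connectivity unchanged). Checking containment: at z = 18.9 the cross-section extends beyond the z = 12.3 cross-section by about 36.02 mm².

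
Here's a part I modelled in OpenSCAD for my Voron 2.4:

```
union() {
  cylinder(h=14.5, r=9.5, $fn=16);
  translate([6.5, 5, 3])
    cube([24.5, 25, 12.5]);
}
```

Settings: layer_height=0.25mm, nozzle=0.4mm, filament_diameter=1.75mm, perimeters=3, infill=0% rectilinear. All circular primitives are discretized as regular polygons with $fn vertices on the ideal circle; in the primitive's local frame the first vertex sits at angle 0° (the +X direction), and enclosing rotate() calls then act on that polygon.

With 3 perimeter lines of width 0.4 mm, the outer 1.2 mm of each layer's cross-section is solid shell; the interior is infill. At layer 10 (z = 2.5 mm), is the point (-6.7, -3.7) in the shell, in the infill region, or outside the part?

At z = 2.5 mm: the cylinder: section is a regular 16-gon, circumradius r=9.5; the cube at (6.5, 5) does not reach this height (z outside [3, 15.5]); Merging all regions: only the r=9.5 cylinder is present, so the union is just that shape — 1 connected region. Overall, the cross-section is a single solid region. The nearest boundary edge runs (-8.78, -3.64)→(-6.72, -6.72); distance from the point to it = 1.69 mm. The point is inside the cross-section and 1.69 mm from the nearest boundary — more than the 1.2 mm shell width (3 × 0.4), so it's in the infill interior.

infill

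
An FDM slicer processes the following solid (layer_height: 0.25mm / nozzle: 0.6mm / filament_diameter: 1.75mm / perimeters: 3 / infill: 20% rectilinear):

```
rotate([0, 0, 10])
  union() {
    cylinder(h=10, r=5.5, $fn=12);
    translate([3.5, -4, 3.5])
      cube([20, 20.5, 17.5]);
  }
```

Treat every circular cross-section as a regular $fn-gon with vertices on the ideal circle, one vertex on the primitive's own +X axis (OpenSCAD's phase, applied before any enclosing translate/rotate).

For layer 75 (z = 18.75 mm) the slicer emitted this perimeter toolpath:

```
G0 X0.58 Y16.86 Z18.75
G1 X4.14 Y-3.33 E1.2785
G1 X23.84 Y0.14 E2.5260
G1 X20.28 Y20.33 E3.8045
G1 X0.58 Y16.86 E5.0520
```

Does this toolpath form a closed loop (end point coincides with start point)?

yes

Start point (G0): (0.58, 16.86). End point (last G1): the path returns to the start — closed.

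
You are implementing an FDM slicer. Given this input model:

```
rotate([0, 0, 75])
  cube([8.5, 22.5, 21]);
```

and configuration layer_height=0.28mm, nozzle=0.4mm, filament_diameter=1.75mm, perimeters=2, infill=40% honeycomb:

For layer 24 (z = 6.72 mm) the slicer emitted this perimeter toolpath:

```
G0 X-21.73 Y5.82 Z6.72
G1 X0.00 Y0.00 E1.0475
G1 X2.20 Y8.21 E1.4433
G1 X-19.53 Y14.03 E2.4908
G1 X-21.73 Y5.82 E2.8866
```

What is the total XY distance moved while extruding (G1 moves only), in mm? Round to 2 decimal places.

Sum the Euclidean lengths of each G1 segment: total = 61.99 mm.

61.99 mm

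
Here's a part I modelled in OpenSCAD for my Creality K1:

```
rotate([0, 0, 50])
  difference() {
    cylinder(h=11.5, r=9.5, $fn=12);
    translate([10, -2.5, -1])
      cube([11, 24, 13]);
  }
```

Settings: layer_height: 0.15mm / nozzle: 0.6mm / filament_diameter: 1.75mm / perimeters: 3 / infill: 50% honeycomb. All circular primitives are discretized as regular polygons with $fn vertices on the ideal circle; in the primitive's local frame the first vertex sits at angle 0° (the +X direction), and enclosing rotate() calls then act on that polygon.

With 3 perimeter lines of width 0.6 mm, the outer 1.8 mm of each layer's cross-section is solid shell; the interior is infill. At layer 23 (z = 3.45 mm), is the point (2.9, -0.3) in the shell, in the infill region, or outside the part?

infill

At z = 3.45 mm: the r=9.5 cylinder contributes a regular 12-gon of circumradius 9.5; the 11×24 cube at (10, -2.5) contributes its full rectangle; After the difference (first − rest): starting from the r=9.5 cylinder, the 11×24 cube at (10, -2.5) misses the remaining region (no effect) — 1 connected region; (whole slice rotated 50° about Z — lengths, areas and connectivity unchanged). Overall, the cross-section is a single solid region. Undo the 50° rotation: the query point maps to (1.634, -2.414) in the un-rotated model frame. The nearest boundary edge runs (8.23, -4.75)→(4.75, -8.23); distance from the point to it = 6.31 mm. The point is inside the cross-section and 6.31 mm from the nearest boundary — more than the 1.8 mm shell width (3 × 0.6), so it's in the infill interior.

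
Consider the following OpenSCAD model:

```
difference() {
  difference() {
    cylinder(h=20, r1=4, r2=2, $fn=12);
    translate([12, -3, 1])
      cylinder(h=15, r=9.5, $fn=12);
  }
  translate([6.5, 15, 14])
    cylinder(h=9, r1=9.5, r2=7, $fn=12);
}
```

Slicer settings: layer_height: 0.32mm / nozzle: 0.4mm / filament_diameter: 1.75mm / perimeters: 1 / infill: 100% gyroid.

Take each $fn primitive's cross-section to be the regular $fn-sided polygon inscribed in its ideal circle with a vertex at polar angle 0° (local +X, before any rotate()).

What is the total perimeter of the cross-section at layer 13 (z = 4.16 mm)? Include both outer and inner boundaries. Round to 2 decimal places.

At z = 4.16 mm: the cone (r1=4→r2=2) has section circumradius 3.584 here — a regular 12-gon (perimeter = 2·12·3.584·sin(180°/12) = 22.26 mm); the r=9.5 cylinder at (12, -3) contributes a regular 12-gon of circumradius 9.5 (perimeter = 2·12·9.500·sin(180°/12) = 59.01 mm); Subtracting the remaining from the first: starting from the cone, the r=9.5 cylinder at (12, -3) partially overlaps it — only the 0.63 mm² overlap (of its 270.75 mm²) is removed, clipping the outline — boundary = 22.12 mm; the cone at (6.5, 15) does not reach this height (z outside [14, 23]); Taking the first minus the rest: none of the subtracted shapes is present at this height, so that combined region is unchanged — boundary = 22.12 mm. Overall, the cross-section is a single solid region. Total boundary length (outer) = 22.12 mm.

22.12 mm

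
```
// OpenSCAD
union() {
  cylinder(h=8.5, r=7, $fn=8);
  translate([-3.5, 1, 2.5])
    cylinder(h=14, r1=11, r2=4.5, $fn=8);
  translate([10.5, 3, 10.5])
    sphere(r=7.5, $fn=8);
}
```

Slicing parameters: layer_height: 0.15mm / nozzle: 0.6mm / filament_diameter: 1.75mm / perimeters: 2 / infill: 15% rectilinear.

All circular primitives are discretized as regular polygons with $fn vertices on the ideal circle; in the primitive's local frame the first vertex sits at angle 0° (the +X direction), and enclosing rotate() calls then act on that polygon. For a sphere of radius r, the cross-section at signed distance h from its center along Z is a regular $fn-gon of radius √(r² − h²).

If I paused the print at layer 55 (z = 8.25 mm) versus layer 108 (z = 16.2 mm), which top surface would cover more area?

Layer 55 (z = 8.25): the r=7 cylinder gives a regular 8-gon of circumradius 7 (constant along its height) (area = (8/2)·7.000²·sin(360°/8) = 138.59 mm²); the cone at (-3.5, 1) (r1=11→r2=4.5) has section circumradius 8.330 here — a regular 8-gon (area = (8/2)·8.330²·sin(360°/8) = 196.28 mm²); the r=7.5 sphere at (10.5, 3) slices to a regular 8-gon of circumradius 7.155 (√(r²−h²) with h=2.25 from center) (area = (8/2)·7.155²·sin(360°/8) = 144.78 mm²); Merging all regions: the regions partially overlap — summed areas 479.65 mm² minus the doubly-counted overlap 124.92 mm² gives 354.74 mm² — area = 354.74 mm². So its area = 354.74 mm². Layer 108 (z = 16.2): the cylinder is absent (z outside [0, 8.5]); the cone at (-3.5, 1) contributes a regular 8-gon of circumradius 4.639 (interpolated between r1=11 and r2=4.5 at t=0.979) (area = (8/2)·4.639²·sin(360°/8) = 60.88 mm²); the sphere at (10.5, 3): section is a regular 8-gon, circumradius = √(r²−h²) = √(7.5²−5.7²) = 4.874 (area = (8/2)·4.874²·sin(360°/8) = 67.20 mm²); Merging all regions: the 2 present regions are separate (no shared area or edge), so areas and boundary lengths simply add and each stays a separate island — area = 128.08 mm². So its area = 128.08 mm². Layer 55 is larger (354.74 vs 128.08 mm²).

layer 55 (z = 8.25 mm)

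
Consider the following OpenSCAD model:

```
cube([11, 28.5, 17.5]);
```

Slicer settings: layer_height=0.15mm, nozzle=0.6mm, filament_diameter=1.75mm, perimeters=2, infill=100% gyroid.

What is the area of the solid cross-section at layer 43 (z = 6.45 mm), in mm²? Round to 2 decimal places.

At z = 6.45 mm: the cube is present — its section is the full 11×28.5 rectangle (area 313.50 mm²). Overall, the cross-section is a single solid region. Net area = 313.50 mm².

313.50 mm²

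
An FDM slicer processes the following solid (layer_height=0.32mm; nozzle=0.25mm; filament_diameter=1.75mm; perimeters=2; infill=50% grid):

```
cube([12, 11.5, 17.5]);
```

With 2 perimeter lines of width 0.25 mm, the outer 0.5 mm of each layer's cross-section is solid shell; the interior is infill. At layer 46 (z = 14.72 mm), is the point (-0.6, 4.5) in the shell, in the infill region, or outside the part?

At z = 14.72 mm: the cube (footprint 12×11.5) is included at this height. Overall, the cross-section is a single solid region. The nearest boundary edge runs (0.00, 11.50)→(0.00, 0.00); distance from the point to it = 0.60 mm. The point is not inside any of the regions above, so it lies outside the cross-section (0.60 mm from the nearest boundary).

outside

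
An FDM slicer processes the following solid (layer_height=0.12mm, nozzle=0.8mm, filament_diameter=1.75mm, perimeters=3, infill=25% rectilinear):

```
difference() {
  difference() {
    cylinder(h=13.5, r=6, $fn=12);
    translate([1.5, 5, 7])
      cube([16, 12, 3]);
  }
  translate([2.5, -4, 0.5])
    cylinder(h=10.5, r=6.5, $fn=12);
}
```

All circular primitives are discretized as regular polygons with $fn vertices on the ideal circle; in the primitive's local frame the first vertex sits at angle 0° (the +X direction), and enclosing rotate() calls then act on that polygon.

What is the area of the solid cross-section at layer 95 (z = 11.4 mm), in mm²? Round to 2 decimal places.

At z = 11.4 mm: the r=6 cylinder contributes a regular 12-gon of circumradius 6 (area = (12/2)·6.000²·sin(360°/12) = 108.00 mm²); the cube at (1.5, 5) is absent (z outside [7, 10]); Taking the first minus the rest: none of the subtracted shapes is present at this height, so the r=6 cylinder is unchanged — area = 108.00 mm²; the cylinder at (2.5, -4) is not intersected at this z (z outside [0.5, 11]); Subtracting the remaining from the first: none of the subtracted shapes is present at this height, so that combined region is unchanged — area = 108.00 mm². Overall, the cross-section is a single solid region. Net area = 108.00 mm².

108.00 mm²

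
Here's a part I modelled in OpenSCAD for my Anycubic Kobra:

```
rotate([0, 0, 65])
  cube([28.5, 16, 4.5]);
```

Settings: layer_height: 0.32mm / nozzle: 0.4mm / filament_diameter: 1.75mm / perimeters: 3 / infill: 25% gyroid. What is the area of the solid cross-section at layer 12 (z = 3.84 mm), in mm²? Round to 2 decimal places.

456.00 mm²

At z = 3.84 mm: the 28.5×16 cube contributes its full rectangle (area 456.00 mm²); (whole slice rotated 65° about Z — lengths, areas and connectivity unchanged). Overall, the cross-section is a single solid region. Net area = 456.00 mm².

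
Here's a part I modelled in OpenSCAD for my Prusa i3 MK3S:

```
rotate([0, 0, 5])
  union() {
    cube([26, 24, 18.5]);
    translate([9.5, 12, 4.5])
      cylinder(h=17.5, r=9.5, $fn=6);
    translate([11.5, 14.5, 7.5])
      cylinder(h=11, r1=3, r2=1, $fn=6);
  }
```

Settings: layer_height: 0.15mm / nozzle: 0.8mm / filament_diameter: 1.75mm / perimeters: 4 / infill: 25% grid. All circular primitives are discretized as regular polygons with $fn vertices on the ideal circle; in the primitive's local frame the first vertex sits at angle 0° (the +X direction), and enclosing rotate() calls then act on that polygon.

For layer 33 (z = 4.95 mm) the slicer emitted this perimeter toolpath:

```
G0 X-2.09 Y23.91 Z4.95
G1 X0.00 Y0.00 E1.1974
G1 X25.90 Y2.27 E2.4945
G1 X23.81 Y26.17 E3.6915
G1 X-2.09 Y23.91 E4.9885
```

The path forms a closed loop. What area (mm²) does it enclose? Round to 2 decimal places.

Apply the shoelace formula to the sequence of (X, Y) vertices; enclosed area = 623.87 mm².

623.87 mm²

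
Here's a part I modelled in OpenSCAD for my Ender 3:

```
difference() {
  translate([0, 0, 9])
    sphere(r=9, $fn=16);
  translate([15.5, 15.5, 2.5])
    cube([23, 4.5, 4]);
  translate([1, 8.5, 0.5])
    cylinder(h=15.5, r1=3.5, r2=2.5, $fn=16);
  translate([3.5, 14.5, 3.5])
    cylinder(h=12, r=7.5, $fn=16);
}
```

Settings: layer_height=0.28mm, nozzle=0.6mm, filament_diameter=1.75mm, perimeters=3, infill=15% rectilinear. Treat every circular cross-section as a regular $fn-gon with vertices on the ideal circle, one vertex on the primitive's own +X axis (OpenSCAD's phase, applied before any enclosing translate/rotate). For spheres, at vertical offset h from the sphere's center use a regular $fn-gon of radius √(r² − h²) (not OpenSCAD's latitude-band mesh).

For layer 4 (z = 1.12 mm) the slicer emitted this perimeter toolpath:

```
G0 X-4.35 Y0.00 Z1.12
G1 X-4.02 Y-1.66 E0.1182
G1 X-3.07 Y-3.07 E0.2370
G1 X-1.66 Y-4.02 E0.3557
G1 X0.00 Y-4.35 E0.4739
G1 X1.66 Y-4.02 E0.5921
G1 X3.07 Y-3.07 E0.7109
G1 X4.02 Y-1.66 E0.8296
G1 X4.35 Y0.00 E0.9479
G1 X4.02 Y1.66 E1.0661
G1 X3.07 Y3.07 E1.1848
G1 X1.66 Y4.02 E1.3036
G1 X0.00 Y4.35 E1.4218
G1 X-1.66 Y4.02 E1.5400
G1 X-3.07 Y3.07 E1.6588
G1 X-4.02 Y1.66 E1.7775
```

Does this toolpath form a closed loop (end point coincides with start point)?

Start point (G0): (-4.35, 0.00). End point (last G1): the path does not return to the start — open.

no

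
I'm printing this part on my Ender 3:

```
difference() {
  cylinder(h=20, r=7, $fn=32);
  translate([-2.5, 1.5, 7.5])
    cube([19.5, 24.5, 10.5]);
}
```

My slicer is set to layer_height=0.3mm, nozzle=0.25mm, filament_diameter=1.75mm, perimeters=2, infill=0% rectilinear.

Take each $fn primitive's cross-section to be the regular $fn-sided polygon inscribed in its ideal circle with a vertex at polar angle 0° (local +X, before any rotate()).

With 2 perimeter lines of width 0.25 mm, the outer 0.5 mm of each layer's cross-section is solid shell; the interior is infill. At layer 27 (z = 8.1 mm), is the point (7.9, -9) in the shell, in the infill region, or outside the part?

outside

At z = 8.1 mm: the r=7 cylinder contributes a regular 32-gon of circumradius 7; the cube at (-2.5, 1.5) is present — its section is the full 19.5×24.5 rectangle; Taking the first minus the rest: starting from the r=7 cylinder, the 19.5×24.5 cube at (-2.5, 1.5) partially overlaps it — only the 41.16 mm² overlap (of its 477.75 mm²) is removed, clipping the outline — 1 connected region. Overall, the cross-section is a single solid region. The nearest boundary edge runs (4.95, -4.95)→(3.89, -5.82); distance from the point to it = 5.00 mm. The point is not inside any of the regions above, so it lies outside the cross-section (5.00 mm from the nearest boundary).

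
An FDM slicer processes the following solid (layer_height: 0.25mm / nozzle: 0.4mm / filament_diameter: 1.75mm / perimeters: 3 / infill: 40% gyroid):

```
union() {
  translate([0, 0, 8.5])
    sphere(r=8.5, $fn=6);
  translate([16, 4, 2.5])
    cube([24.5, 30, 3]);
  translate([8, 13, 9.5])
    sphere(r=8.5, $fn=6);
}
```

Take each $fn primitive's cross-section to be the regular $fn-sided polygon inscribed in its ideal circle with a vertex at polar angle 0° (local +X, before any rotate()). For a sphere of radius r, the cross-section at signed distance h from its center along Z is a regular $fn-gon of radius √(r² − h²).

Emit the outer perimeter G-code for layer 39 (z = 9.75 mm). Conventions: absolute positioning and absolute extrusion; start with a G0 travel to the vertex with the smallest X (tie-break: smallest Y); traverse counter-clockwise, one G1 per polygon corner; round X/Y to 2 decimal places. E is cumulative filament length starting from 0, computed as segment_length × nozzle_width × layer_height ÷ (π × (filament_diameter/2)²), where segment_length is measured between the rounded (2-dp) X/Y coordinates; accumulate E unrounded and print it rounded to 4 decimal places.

At z = 9.75 mm: the sphere: section is a regular 6-gon, circumradius = √(r²−h²) = √(8.5²−1.25²) = 8.408; the cube at (16, 4) is not intersected at this z (z outside [2.5, 5.5]); the r=8.5 sphere at (8, 13) contributes a regular 6-gon of circumradius √(8.5²−0.25²) = 8.496; Combining (union): the regions partially overlap (shared area 2.29 mm²), so overlapping operands fuse into one piece — 1 connected region. The outline is a single polygon with 12 vertices. Extrusion per mm of travel: 0.4 × 0.25 / (π × 0.875²) = 0.041575. Accumulating E over each segment gives final E = 3.9438.

G0 X-8.41 Y0.00 Z9.75
G1 X-4.20 Y-7.28 E0.3496
G1 X4.20 Y-7.28 E0.6989
G1 X8.41 Y0.00 E1.0485
G1 X5.15 Y5.64 E1.3193
G1 X12.25 Y5.64 E1.6145
G1 X16.50 Y13.00 E1.9679
G1 X12.25 Y20.36 E2.3212
G1 X3.75 Y20.36 E2.6746
G1 X-0.50 Y13.00 E3.0279
G1 X2.81 Y7.28 E3.3027
G1 X-4.20 Y7.28 E3.5941
G1 X-8.41 Y0.00 E3.9438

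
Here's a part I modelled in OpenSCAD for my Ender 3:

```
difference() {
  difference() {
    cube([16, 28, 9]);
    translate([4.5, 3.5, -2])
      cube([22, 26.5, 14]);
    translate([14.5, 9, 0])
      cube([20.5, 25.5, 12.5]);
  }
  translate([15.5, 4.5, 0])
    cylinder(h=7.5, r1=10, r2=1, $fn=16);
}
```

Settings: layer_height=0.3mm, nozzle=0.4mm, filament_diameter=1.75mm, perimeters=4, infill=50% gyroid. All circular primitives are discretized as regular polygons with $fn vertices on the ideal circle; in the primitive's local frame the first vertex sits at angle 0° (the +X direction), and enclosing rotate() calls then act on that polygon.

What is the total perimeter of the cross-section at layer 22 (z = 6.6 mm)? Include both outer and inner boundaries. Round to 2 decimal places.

At z = 6.6 mm: the 16×28 cube contributes its full rectangle (perimeter 88.00 mm); the 22×26.5 cube at (4.5, 3.5) contributes its full rectangle (perimeter 97.00 mm); the cube at (14.5, 9) (footprint 20.5×25.5) is included at this height (perimeter 92.00 mm); After the difference (first − rest): starting from the 16×28 cube, the 22×26.5 cube at (4.5, 3.5) partially overlaps it — only the 281.75 mm² overlap (of its 583.00 mm²) is removed, clipping the outline; the 20.5×25.5 cube at (14.5, 9) misses the remaining region (no effect) — boundary = 88.00 mm; the cone at (15.5, 4.5): at t=0.880 of its height the radius interpolates to r₁+(r₂−r₁)t = 2.080, giving a regular 16-gon of that circumradius (perimeter = 2·16·2.080·sin(180°/16) = 12.99 mm); Taking the first minus the rest: starting from that combined region, the cone at (15.5, 4.5) partially overlaps it — only the 1.86 mm² overlap (of its 13.25 mm²) is removed, clipping the outline — boundary = 87.43 mm. Overall, the cross-section is a single solid region. Total boundary length (outer) = 87.43 mm.

87.43 mm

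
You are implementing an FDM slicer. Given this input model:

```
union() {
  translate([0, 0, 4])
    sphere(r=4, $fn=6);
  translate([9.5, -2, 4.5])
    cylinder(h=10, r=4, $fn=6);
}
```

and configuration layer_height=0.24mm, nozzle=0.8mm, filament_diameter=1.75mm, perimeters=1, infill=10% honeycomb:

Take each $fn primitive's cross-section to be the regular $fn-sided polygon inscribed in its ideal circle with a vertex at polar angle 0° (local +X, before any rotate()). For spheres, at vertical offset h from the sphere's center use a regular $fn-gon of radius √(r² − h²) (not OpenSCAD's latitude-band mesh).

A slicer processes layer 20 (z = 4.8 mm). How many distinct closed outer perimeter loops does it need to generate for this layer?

2

At z = 4.8 mm: the r=4 sphere slices to a regular 6-gon of circumradius 3.919 (√(r²−h²) with h=0.8 from center); the cylinder at (9.5, -2): section is a regular 6-gon, circumradius r=4; Taking the union: the 2 present regions are separate (no shared area or edge), so areas and boundary lengths simply add and each stays a separate island — 2 connected regions. The result has 2 disconnected regions.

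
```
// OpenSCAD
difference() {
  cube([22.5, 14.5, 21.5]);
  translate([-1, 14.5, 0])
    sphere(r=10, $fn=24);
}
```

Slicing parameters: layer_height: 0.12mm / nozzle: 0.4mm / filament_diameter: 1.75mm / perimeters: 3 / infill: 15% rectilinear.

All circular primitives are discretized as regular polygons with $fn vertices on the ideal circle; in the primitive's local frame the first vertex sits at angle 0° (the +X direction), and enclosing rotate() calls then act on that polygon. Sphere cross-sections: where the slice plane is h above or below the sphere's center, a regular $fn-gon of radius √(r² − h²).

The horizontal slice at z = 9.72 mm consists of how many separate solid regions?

1

At z = 9.72 mm: the cube (footprint 22.5×14.5) is included at this height; the r=10 sphere at (-1, 14.5) contributes a regular 24-gon of circumradius √(10²−9.72²) = 2.350; Subtracting the remaining from the first: starting from the 22.5×14.5 cube, the r=10 sphere at (-1, 14.5) partially overlaps it — only the 2.02 mm² overlap (of its 17.15 mm²) is removed, clipping the outline — 1 connected region. The result has 1 disconnected region.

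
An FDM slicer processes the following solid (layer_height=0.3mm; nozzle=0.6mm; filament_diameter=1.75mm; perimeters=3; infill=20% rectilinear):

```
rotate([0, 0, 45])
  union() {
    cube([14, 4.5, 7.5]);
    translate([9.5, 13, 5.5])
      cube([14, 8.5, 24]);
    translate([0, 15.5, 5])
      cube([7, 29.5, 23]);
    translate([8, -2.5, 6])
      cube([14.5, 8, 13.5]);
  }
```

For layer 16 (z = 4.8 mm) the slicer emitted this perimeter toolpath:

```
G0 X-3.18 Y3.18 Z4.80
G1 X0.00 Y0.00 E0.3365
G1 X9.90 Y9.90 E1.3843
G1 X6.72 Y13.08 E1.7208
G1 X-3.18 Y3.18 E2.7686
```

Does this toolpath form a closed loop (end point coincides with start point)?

Start point (G0): (-3.18, 3.18). End point (last G1): the path returns to the start — closed.

yes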